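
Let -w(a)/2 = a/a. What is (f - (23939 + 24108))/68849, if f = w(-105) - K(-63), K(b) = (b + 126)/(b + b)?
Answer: -96097/137698 ≈ -0.69788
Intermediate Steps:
w(a) = -2 (w(a) = -2*a/a = -2*1 = -2)
K(b) = (126 + b)/(2*b) (K(b) = (126 + b)/((2*b)) = (126 + b)*(1/(2*b)) = (126 + b)/(2*b))
f = -3/2 (f = -2 - (126 - 63)/(2*(-63)) = -2 - (-1)*63/(2*63) = -2 - 1*(-1/2) = -2 + 1/2 = -3/2 ≈ -1.5000)
(f - (23939 + 24108))/68849 = (-3/2 - (23939 + 24108))/68849 = (-3/2 - 1*48047)*(1/68849) = (-3/2 - 48047)*(1/68849) = -96097/2*1/68849 = -96097/137698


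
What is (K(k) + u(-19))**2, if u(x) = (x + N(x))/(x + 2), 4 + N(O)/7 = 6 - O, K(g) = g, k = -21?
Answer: 235225/289 ≈ 813.93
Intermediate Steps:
N(O) = 14 - 7*O (N(O) = -28 + 7*(6 - O) = -28 + (42 - 7*O) = 14 - 7*O)
u(x) = (14 - 6*x)/(2 + x) (u(x) = (x + (14 - 7*x))/(x + 2) = (14 - 6*x)/(2 + x))
(K(k) + u(-19))**2 = (-21 + 2*(7 - 3*(-19))/(2 - 19))**2 = (-21 + 2*(7 + 57)/(-17))**2 = (-21 + 2*(-1/17)*64)**2 = (-21 - 128/17)**2 = (-485/17)**2 = 235225/289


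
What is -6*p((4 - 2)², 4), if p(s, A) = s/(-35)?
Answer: 24/35 ≈ 0.68571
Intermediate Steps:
p(s, A) = -s/35 (p(s, A) = s*(-1/35) = -s/35)
-6*p((4 - 2)², 4) = -(-6)*(4 - 2)²/35 = -(-6)*2²/35 = -(-6)*4/35 = -6*(-4/35) = 24/35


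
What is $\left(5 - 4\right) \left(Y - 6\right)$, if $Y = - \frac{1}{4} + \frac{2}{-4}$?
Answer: $- \frac{27}{4} \approx -6.75$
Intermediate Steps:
$Y = - \frac{3}{4}$ ($Y = \left(-1\right) \frac{1}{4} + 2 \left(- \frac{1}{4}\right) = - \frac{1}{4} - \frac{1}{2} = - \frac{3}{4} \approx -0.75$)
$\left(5 - 4\right) \left(Y - 6\right) = \left(5 - 4\right) \left(- \frac{3}{4} - 6\right) = \left(5 - 4\right) \left(- \frac{27}{4}\right) = 1 \left(- \frac{27}{4}\right) = - \frac{27}{4}$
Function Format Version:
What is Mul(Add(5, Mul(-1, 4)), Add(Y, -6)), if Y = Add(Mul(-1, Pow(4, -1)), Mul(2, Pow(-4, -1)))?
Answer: Rational(-27, 4) ≈ -6.7500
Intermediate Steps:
Y = Rational(-3, 4) (Y = Add(Mul(-1, Rational(1, 4)), Mul(2, Rational(-1, 4))) = Add(Rational(-1, 4), Rational(-1, 2)) = Rational(-3, 4) ≈ -0.75000)
Mul(Add(5, Mul(-1, 4)), Add(Y, -6)) = Mul(Add(5, Mul(-1, 4)), Add(Rational(-3, 4), -6)) = Mul(Add(5, -4), Rational(-27, 4)) = Mul(1, Rational(-27, 4)) = Rational(-27, 4)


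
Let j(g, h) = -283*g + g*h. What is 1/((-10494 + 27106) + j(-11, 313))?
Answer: 1/16282 ≈ 6.1417e-5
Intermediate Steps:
1/((-10494 + 27106) + j(-11, 313)) = 1/((-10494 + 27106) - 11*(-283 + 313)) = 1/(16612 - 11*30) = 1/(16612 - 330) = 1/16282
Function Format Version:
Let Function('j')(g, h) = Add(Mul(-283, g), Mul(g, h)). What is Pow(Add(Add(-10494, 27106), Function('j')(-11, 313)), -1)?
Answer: Rational(1, 16282) ≈ 6.1417e-5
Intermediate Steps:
Pow(Add(Add(-10494, 27106), Function('j')(-11, 313)), -1) = Pow(Add(Add(-10494, 27106), Mul(-11, Add(-283, 313))), -1) = Pow(Add(16612, Mul(-11, 30)), -1) = Pow(Add(16612, -330), -1) = Pow(16282, -1) = Rational(1, 16282)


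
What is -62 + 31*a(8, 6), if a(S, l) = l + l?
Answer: 310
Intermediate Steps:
a(S, l) = 2*l
-62 + 31*a(8, 6) = -62 + 31*(2*6) = -62 + 31*12 = -62 + 372 = 310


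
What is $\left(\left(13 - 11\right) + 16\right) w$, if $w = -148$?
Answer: $-2664$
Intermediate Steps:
$\left(\left(13 - 11\right) + 16\right) w = \left(\left(13 - 11\right) + 16\right) \left(-148\right) = \left(2 + 16\right) \left(-148\right) = 18 \left(-148\right) = -2664$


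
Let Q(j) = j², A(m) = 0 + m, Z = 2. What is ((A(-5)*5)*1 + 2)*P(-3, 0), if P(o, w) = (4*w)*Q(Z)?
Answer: 0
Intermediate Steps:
A(m) = m
P(o, w) = 16*w (P(o, w) = (4*w)*2² = (4*w)*4 = 16*w)
((A(-5)*5)*1 + 2)*P(-3, 0) = (-5*5*1 + 2)*(16*0) = (-25*1 + 2)*0 = (-25 + 2)*0 = -23*0 = 0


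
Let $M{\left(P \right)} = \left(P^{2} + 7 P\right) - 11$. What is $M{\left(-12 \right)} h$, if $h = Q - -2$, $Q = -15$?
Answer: $-637$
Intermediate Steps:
$h = -13$ ($h = -15 - -2 = -15 + 2 = -13$)
$M{\left(P \right)} = -11 + P^{2} + 7 P$
$M{\left(-12 \right)} h = \left(-11 + \left(-12\right)^{2} + 7 \left(-12\right)\right) \left(-13\right) = \left(-11 + 144 - 84\right) \left(-13\right) = 49 \left(-13\right) = -637$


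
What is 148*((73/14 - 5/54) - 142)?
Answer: -3828760/189 ≈ -20258.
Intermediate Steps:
148*((73/14 - 5/54) - 142) = 148*(968/189 - 142) = 148*(-25870/189) = -3828760/189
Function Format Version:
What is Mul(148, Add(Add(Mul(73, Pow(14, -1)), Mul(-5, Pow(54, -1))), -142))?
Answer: Rational(-3828760, 189) ≈ -20258.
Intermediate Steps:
Mul(148, Add(Add(Mul(73, Pow(14, -1)), Mul(-5, Pow(54, -1))), -142)) = Mul(148, Add(Add(Mul(73, Rational(1, 14)), Mul(-5, Rational(1, 54))), -142)) = Mul(148, Add(Add(Rational(73, 14), Rational(-5, 54)), -142)) = Mul(148, Add(Rational(968, 189), -142)) = Mul(148, Rational(-25870, 189)) = Rational(-3828760, 189)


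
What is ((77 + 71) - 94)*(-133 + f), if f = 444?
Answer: 16794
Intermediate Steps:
((77 + 71) - 94)*(-133 + f) = ((77 + 71) - 94)*(-133 + 444) = (148 - 94)*311 = 54*311 = 16794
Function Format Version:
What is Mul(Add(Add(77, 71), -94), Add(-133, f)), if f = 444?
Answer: 16794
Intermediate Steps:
Mul(Add(Add(77, 71), -94), Add(-133, f)) = Mul(Add(Add(77, 71), -94), Add(-133, 444)) = Mul(Add(148, -94), 311) = Mul(54, 311) = 16794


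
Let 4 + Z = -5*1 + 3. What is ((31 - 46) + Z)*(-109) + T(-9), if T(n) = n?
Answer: 2280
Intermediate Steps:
Z = -6 (Z = -4 + (-5*1 + 3) = -4 + (-5 + 3) = -4 - 2 = -6)
((31 - 46) + Z)*(-109) + T(-9) = ((31 - 46) - 6)*(-109) - 9 = (-15 - 6)*(-109) - 9 = -21*(-109) - 9 = 2289 - 9 = 2280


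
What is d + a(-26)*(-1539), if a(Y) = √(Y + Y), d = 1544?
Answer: 1544 - 3078*I*√13 ≈ 1544.0 - 11098.0*I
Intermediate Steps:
a(Y) = √2*√Y (a(Y) = √(2*Y) = √2*√Y)
d + a(-26)*(-1539) = 1544 + (√2*√(-26))*(-1539) = 1544 + (√2*(I*√26))*(-1539) = 1544 + (2*I*√13)*(-1539) = 1544 - 3078*I*√13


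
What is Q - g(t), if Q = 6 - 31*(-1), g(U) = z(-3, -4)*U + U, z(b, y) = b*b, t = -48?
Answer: 517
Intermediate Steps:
z(b, y) = b²
g(U) = 10*U (g(U) = (-3)²*U + U = 9*U + U = 10*U)
Q = 37 (Q = 6 + 31 = 37)
Q - g(t) = 37 - 10*(-48) = 37 - 1*(-480) = 37 + 480 = 517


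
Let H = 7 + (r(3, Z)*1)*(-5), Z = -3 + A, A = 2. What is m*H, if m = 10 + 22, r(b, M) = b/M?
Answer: 704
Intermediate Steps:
Z = -1 (Z = -3 + 2 = -1)
m = 32
H = 22 (H = 7 + ((3/(-1))*1)*(-5) = 7 + ((3*(-1))*1)*(-5) = 7 - 3*1*(-5) = 7 - 3*(-5) = 7 + 15 = 22)
m*H = 32*22 = 704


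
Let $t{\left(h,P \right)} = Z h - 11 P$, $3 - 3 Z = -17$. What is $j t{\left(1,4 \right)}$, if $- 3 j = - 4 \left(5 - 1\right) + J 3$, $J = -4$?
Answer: $- \frac{3136}{9} \approx -348.44$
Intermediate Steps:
$Z = \frac{20}{3}$ ($Z = 1 - - \frac{17}{3} = 1 + \frac{17}{3} = \frac{20}{3} \approx 6.6667$)
$t{\left(h,P \right)} = - 11 P + \frac{20 h}{3}$ ($t{\left(h,P \right)} = \frac{20 h}{3} - 11 P = - 11 P + \frac{20 h}{3}$)
$j = \frac{28}{3}$ ($j = - \frac{- 4 \left(5 - 1\right) - 12}{3} = - \frac{\left(-4\right) 4 - 12}{3} = - \frac{-16 - 12}{3} = \left(- \frac{1}{3}\right) \left(-28\right) = \frac{28}{3} \approx 9.3333$)
$j t{\left(1,4 \right)} = \frac{28 \left(\left(-11\right) 4 + \frac{20}{3} \cdot 1\right)}{3} = \frac{28 \left(-44 + \frac{20}{3}\right)}{3} = \frac{28}{3} \left(- \frac{112}{3}\right) = - \frac{3136}{9}$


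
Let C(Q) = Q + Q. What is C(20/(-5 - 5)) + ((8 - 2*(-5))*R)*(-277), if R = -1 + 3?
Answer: -9976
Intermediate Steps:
R = 2
C(Q) = 2*Q
C(20/(-5 - 5)) + ((8 - 2*(-5))*R)*(-277) = 2*(20/(-5 - 5)) + ((8 - 2*(-5))*2)*(-277) = 2*(20/(-10)) + ((8 + 10)*2)*(-277) = 2*(20*(-1/10)) + (18*2)*(-277) = 2*(-2) + 36*(-277) = -4 - 9972 = -9976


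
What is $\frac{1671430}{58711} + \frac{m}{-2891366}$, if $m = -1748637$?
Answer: $\frac{4935380100287}{169754989226} \approx 29.074$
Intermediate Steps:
$\frac{1671430}{58711} + \frac{m}{-2891366} = \frac{1671430}{58711} - \frac{1748637}{-2891366} = 1671430 \cdot \frac{1}{58711} - - \frac{1748637}{2891366} = \frac{1671430}{58711} + \frac{1748637}{2891366} = \frac{4935380100287}{169754989226}$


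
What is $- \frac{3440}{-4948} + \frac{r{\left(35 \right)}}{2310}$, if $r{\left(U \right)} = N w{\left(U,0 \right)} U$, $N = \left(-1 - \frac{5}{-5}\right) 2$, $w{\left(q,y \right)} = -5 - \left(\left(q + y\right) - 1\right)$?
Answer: $\frac{860}{1237} \approx 0.69523$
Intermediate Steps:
$w{\left(q,y \right)} = -4 - q - y$ ($w{\left(q,y \right)} = -5 - \left(-1 + q + y\right) = -4 - q - y$)
$N = 0$ ($N = \left(-1 - -1\right) 2 = \left(-1 + 1\right) 2 = 0 \cdot 2 = 0$)
$r{\left(U \right)} = 0$ ($r{\left(U \right)} = 0 \left(-4 - U - 0\right) U = 0 \left(-4 - U + 0\right) U = 0 \left(-4 - U\right) U = 0 U = 0$)
$- \frac{3440}{-4948} + \frac{r{\left(35 \right)}}{2310} = - \frac{3440}{-4948} + \frac{0}{2310} = \left(-3440\right) \left(- \frac{1}{4948}\right) + 0 \cdot \frac{1}{2310} = \frac{860}{1237} + 0 = \frac{860}{1237}$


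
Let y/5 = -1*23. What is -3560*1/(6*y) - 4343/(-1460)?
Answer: 819427/100740 ≈ 8.1341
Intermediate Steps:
y = -115 (y = 5*(-1*23) = 5*(-23) = -115)
-3560*1/(6*y) - 4343/(-1460) = -3560/((-115*6)) - 4343/(-1460) = -3560/(-690) - 4343*(-1/1460) = -3560*(-1/690) + 4343/1460 = 356/69 + 4343/1460 = 819427/100740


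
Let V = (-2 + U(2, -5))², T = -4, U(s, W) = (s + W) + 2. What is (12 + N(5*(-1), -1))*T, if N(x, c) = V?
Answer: -84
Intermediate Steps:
U(s, W) = 2 + W + s (U(s, W) = (W + s) + 2 = 2 + W + s)
V = 9 (V = (-2 + (2 - 5 + 2))² = (-2 - 1)² = (-3)² = 9)
N(x, c) = 9
(12 + N(5*(-1), -1))*T = (12 + 9)*(-4) = 21*(-4) = -84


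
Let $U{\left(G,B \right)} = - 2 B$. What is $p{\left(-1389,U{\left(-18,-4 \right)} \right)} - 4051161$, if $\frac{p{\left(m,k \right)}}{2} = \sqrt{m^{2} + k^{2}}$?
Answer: $-4051161 + 2 \sqrt{1929385} \approx -4.0484 \cdot 10^{6}$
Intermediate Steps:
$p{\left(m,k \right)} = 2 \sqrt{k^{2} + m^{2}}$ ($p{\left(m,k \right)} = 2 \sqrt{m^{2} + k^{2}} = 2 \sqrt{k^{2} + m^{2}}$)
$p{\left(-1389,U{\left(-18,-4 \right)} \right)} - 4051161 = 2 \sqrt{\left(\left(-2\right) \left(-4\right)\right)^{2} + \left(-1389\right)^{2}} - 4051161 = 2 \sqrt{8^{2} + 1929321} - 4051161 = 2 \sqrt{64 + 1929321} - 4051161 = 2 \sqrt{1929385} - 4051161 = -4051161 + 2 \sqrt{1929385}$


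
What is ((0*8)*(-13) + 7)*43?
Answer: 301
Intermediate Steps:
((0*8)*(-13) + 7)*43 = (0*(-13) + 7)*43 = (0 + 7)*43 = 7*43 = 301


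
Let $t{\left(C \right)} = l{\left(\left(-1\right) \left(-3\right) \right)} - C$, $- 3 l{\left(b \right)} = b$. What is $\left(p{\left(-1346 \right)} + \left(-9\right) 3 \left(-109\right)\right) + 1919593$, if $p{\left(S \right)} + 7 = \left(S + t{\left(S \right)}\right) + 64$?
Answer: $1922592$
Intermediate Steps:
$l{\left(b \right)} = - \frac{b}{3}$
$t{\left(C \right)} = -1 - C$ ($t{\left(C \right)} = - \frac{\left(-1\right) \left(-3\right)}{3} - C = \left(- \frac{1}{3}\right) 3 - C = -1 - C$)
$p{\left(S \right)} = 56$ ($p{\left(S \right)} = -7 + \left(\left(S - \left(1 + S\right)\right) + 64\right) = -7 + \left(-1 + 64\right) = -7 + 63 = 56$)
$\left(p{\left(-1346 \right)} + \left(-9\right) 3 \left(-109\right)\right) + 1919593 = \left(56 + \left(-9\right) 3 \left(-109\right)\right) + 1919593 = \left(56 - -2943\right) + 1919593 = \left(56 + 2943\right) + 1919593 = 2999 + 1919593 = 1922592$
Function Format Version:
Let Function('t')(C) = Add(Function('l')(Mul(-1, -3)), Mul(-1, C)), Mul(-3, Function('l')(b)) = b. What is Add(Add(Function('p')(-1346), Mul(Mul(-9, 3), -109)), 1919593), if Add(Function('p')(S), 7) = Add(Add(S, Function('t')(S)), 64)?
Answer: 1922592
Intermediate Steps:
Function('l')(b) = Mul(Rational(-1, 3), b)
Function('t')(C) = Add(-1, Mul(-1, C)) (Function('t')(C) = Add(Mul(Rational(-1, 3), Mul(-1, -3)), Mul(-1, C)) = Add(Mul(Rational(-1, 3), 3), Mul(-1, C)) = Add(-1, Mul(-1, C)))
Function('p')(S) = 56 (Function('p')(S) = Add(-7, Add(Add(S, Add(-1, Mul(-1, S))), 64)) = Add(-7, Add(-1, 64)) = Add(-7, 63) = 56)
Add(Add(Function('p')(-1346), Mul(Mul(-9, 3), -109)), 1919593) = Add(Add(56, Mul(Mul(-9, 3), -109)), 1919593) = Add(Add(56, Mul(-27, -109)), 1919593) = Add(Add(56, 2943), 1919593) = Add(2999, 1919593) = 1922592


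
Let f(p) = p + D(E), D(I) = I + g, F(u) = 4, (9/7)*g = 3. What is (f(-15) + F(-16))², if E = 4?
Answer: 196/9 ≈ 21.778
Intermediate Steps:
g = 7/3 (g = (7/9)*3 = 7/3 ≈ 2.3333)
D(I) = 7/3 + I (D(I) = I + 7/3 = 7/3 + I)
f(p) = 19/3 + p (f(p) = p + (7/3 + 4) = p + 19/3 = 19/3 + p)
(f(-15) + F(-16))² = ((19/3 - 15) + 4)² = (-26/3 + 4)² = (-14/3)² = 196/9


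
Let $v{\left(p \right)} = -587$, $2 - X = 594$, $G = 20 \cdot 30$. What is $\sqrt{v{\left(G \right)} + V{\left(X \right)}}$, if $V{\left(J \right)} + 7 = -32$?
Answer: $i \sqrt{626} \approx 25.02 i$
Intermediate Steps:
$G = 600$
$X = -592$ ($X = 2 - 594 = -592$)
$V{\left(J \right)} = -39$ ($V{\left(J \right)} = -7 - 32 = -39$)
$\sqrt{v{\left(G \right)} + V{\left(X \right)}} = \sqrt{-587 - 39} = \sqrt{-626} = i \sqrt{626}$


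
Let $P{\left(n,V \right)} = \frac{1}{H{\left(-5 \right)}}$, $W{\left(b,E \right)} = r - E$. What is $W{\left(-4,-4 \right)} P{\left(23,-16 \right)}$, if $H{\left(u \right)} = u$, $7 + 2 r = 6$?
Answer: $- \frac{7}{10} \approx -0.7$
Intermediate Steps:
$r = - \frac{1}{2}$ ($r = - \frac{7}{2} + \frac{1}{2} \cdot 6 = - \frac{7}{2} + 3 = - \frac{1}{2} \approx -0.5$)
$W{\left(b,E \right)} = - \frac{1}{2} - E$
$P{\left(n,V \right)} = - \frac{1}{5}$ ($P{\left(n,V \right)} = \frac{1}{-5} = - \frac{1}{5}$)
$W{\left(-4,-4 \right)} P{\left(23,-16 \right)} = \left(- \frac{1}{2} - -4\right) \left(- \frac{1}{5}\right) = \left(- \frac{1}{2} + 4\right) \left(- \frac{1}{5}\right) = \frac{7}{2} \left(- \frac{1}{5}\right) = - \frac{7}{10}$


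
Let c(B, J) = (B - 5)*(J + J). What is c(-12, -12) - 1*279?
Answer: 129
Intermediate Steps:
c(B, J) = 2*J*(-5 + B) (c(B, J) = (-5 + B)*(2*J) = 2*J*(-5 + B))
c(-12, -12) - 1*279 = 2*(-12)*(-5 - 12) - 1*279 = 2*(-12)*(-17) - 279 = 408 - 279 = 129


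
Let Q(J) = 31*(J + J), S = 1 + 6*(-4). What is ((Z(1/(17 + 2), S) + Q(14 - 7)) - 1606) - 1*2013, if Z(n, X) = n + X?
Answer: -60951/19 ≈ -3207.9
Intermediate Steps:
S = -23 (S = 1 - 24 = -23)
Q(J) = 62*J (Q(J) = 31*(2*J) = 62*J)
Z(n, X) = X + n
((Z(1/(17 + 2), S) + Q(14 - 7)) - 1606) - 1*2013 = (((-23 + 1/(17 + 2)) + 62*(14 - 7)) - 1606) - 1*2013 = (((-23 + 1/19) + 62*7) - 1606) - 2013 = (((-23 + 1/19) + 434) - 1606) - 2013 = ((-436/19 + 434) - 1606) - 2013 = (7810/19 - 1606) - 2013 = -22704/19 - 2013 = -60951/19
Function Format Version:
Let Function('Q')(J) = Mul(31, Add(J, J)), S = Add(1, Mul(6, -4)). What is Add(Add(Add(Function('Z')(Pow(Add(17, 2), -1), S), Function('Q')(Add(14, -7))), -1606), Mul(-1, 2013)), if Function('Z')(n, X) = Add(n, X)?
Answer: Rational(-60951, 19) ≈ -3207.9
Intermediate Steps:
S = -23 (S = Add(1, -24) = -23)
Function('Q')(J) = Mul(62, J) (Function('Q')(J) = Mul(31, Mul(2, J)) = Mul(62, J))
Function('Z')(n, X) = Add(X, n)
Add(Add(Add(Function('Z')(Pow(Add(17, 2), -1), S), Function('Q')(Add(14, -7))), -1606), Mul(-1, 2013)) = Add(Add(Add(Add(-23, Pow(Add(17, 2), -1)), Mul(62, Add(14, -7))), -1606), Mul(-1, 2013)) = Add(Add(Add(Add(-23, Pow(19, -1)), Mul(62, 7)), -1606), -2013) = Add(Add(Add(Add(-23, Rational(1, 19)), 434), -1606), -2013) = Add(Add(Add(Rational(-436, 19), 434), -1606), -2013) = Add(Add(Rational(7810, 19), -1606), -2013) = Add(Rational(-22704, 19), -2013) = Rational(-60951, 19)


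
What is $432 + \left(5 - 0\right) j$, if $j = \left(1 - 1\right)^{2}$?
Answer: $432$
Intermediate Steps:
$j = 0$ ($j = 0^{2} = 0$)
$432 + \left(5 - 0\right) j = 432 + \left(5 - 0\right) 0 = 432 + \left(5 + 0\right) 0 = 432 + 5 \cdot 0 = 432 + 0 = 432$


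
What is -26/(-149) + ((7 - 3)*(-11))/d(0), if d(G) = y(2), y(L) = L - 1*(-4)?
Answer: -3200/447 ≈ -7.1588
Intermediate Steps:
y(L) = 4 + L (y(L) = L + 4 = 4 + L)
d(G) = 6 (d(G) = 4 + 2 = 6)
-26/(-149) + ((7 - 3)*(-11))/d(0) = -26/(-149) + ((7 - 3)*(-11))/6 = -26*(-1/149) + (4*(-11))*(⅙) = 26/149 - 44*⅙ = 26/149 - 22/3 = -3200/447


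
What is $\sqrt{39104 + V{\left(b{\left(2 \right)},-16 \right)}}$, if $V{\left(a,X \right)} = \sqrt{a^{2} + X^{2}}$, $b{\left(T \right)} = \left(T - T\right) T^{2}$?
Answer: $4 \sqrt{2445} \approx 197.79$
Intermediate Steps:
$b{\left(T \right)} = 0$ ($b{\left(T \right)} = 0 T^{2} = 0$)
$V{\left(a,X \right)} = \sqrt{X^{2} + a^{2}}$
$\sqrt{39104 + V{\left(b{\left(2 \right)},-16 \right)}} = \sqrt{39104 + \sqrt{\left(-16\right)^{2} + 0^{2}}} = \sqrt{39104 + \sqrt{256 + 0}} = \sqrt{39104 + \sqrt{256}} = \sqrt{39104 + 16} = \sqrt{39120} = 4 \sqrt{2445}$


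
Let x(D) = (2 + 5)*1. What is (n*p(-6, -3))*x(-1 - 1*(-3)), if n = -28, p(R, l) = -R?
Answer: -1176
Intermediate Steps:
x(D) = 7 (x(D) = 7*1 = 7)
(n*p(-6, -3))*x(-1 - 1*(-3)) = -(-28)*(-6)*7 = -28*6*7 = -168*7 = -1176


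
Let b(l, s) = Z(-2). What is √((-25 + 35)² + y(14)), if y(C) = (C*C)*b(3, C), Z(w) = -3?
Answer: 2*I*√122 ≈ 22.091*I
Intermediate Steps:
b(l, s) = -3
y(C) = -3*C² (y(C) = (C*C)*(-3) = C²*(-3) = -3*C²)
√((-25 + 35)² + y(14)) = √((-25 + 35)² - 3*14²) = √(10² - 3*196) = √(100 - 588) = √(-488) = 2*I*√122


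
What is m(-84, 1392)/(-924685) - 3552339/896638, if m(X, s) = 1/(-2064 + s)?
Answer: -1103690981191921/278580190234080 ≈ -3.9618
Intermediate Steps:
m(-84, 1392)/(-924685) - 3552339/896638 = 1/((-2064 + 1392)*(-924685)) - 3552339/896638 = -1/924685/(-672) - 3552339*1/896638 = -1/672*(-1/924685) - 3552339/896638 = 1/621388320 - 3552339/896638 = -1103690981191921/278580190234080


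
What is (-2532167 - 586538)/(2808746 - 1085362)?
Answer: -3118705/1723384 ≈ -1.8096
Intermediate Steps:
(-2532167 - 586538)/(2808746 - 1085362) = -3118705/1723384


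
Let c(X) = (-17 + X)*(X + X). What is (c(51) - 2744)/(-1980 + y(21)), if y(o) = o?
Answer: -724/1959 ≈ -0.36958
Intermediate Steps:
c(X) = 2*X*(-17 + X) (c(X) = (-17 + X)*(2*X) = 2*X*(-17 + X))
(c(51) - 2744)/(-1980 + y(21)) = (2*51*(-17 + 51) - 2744)/(-1980 + 21) = (2*51*34 - 2744)/(-1959) = (3468 - 2744)*(-1/1959) = 724*(-1/1959) = -724/1959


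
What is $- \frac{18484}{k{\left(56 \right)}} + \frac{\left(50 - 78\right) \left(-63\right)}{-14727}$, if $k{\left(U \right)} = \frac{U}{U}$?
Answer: $- \frac{90738544}{4909} \approx -18484.0$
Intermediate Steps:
$k{\left(U \right)} = 1$
$- \frac{18484}{k{\left(56 \right)}} + \frac{\left(50 - 78\right) \left(-63\right)}{-14727} = - \frac{18484}{1} + \frac{\left(50 - 78\right) \left(-63\right)}{-14727} = \left(-18484\right) 1 + \left(-28\right) \left(-63\right) \left(- \frac{1}{14727}\right) = -18484 + 1764 \left(- \frac{1}{14727}\right) = -18484 - \frac{588}{4909} = - \frac{90738544}{4909}$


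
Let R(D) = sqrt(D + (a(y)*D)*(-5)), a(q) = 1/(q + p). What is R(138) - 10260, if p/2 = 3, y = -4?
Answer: -10260 + 3*I*sqrt(23) ≈ -10260.0 + 14.387*I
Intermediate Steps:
p = 6 (p = 2*3 = 6)
a(q) = 1/(6 + q) (a(q) = 1/(q + 6) = 1/(6 + q))
R(D) = sqrt(6)*sqrt(-D)/2 (R(D) = sqrt(D + (D/(6 - 4))*(-5)) = sqrt(D + (D/2)*(-5)) = sqrt(D - 5*D/2) = sqrt(-3*D/2) = sqrt(6)*sqrt(-D)/2)
R(138) - 10260 = sqrt(6)*sqrt(-1*138)/2 - 10260 = sqrt(6)*sqrt(-138)/2 - 10260 = sqrt(6)*(I*sqrt(138))/2 - 10260 = 3*I*sqrt(23) - 10260 = -10260 + 3*I*sqrt(23)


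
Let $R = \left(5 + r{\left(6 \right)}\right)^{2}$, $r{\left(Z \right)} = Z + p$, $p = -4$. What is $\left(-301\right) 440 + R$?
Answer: $-132391$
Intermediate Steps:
$r{\left(Z \right)} = -4 + Z$ ($r{\left(Z \right)} = Z - 4 = -4 + Z$)
$R = 49$ ($R = \left(5 + \left(-4 + 6\right)\right)^{2} = \left(5 + 2\right)^{2} = 7^{2} = 49$)
$\left(-301\right) 440 + R = \left(-301\right) 440 + 49 = -132440 + 49 = -132391$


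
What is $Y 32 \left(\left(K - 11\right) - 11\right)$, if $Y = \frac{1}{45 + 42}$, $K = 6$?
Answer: $- \frac{512}{87} \approx -5.8851$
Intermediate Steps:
$Y = \frac{1}{87} \approx 0.011494$
$Y 32 \left(\left(K - 11\right) - 11\right) = \frac{1}{87} \cdot 32 \left(\left(6 - 11\right) - 11\right) = \frac{32 \left(-5 - 11\right)}{87} = \frac{32}{87} \left(-16\right) = - \frac{512}{87}$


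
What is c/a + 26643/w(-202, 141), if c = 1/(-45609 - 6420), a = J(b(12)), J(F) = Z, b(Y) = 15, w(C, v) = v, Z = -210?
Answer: 2064566071/10926090 ≈ 188.96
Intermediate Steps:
J(F) = -210
a = -210
c = -1/52029 (c = 1/(-52029) = -1/52029 ≈ -1.9220e-5)
c/a + 26643/w(-202, 141) = -1/52029/(-210) + 26643/141 = -1/52029*(-1/210) + 26643*(1/141) = 1/10926090 + 8881/47 = 2064566071/10926090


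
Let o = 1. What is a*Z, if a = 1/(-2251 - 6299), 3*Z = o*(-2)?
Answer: 1/12825 ≈ 7.7973e-5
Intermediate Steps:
Z = -2/3 (Z = (1*(-2))/3 = (1/3)*(-2) = -2/3 ≈ -0.66667)
a = -1/8550 (a = 1/(-8550) = -1/8550 ≈ -0.00011696)
a*Z = -1/8550*(-2/3) = 1/12825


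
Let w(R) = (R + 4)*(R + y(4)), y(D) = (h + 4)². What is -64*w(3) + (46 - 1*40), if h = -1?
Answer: -5370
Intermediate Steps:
y(D) = 9 (y(D) = (-1 + 4)² = 3² = 9)
w(R) = (4 + R)*(9 + R) (w(R) = (R + 4)*(R + 9) = (4 + R)*(9 + R))
-64*w(3) + (46 - 1*40) = -64*(36 + 3² + 13*3) + (46 - 1*40) = -64*(36 + 9 + 39) + (46 - 40) = -64*84 + 6 = -5376 + 6 = -5370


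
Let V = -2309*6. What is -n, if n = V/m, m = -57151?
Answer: -13854/57151 ≈ -0.24241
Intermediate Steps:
V = -13854
n = 13854/57151 (n = -13854/(-57151) = -13854*(-1/57151) = 13854/57151 ≈ 0.24241)
-n = -1*13854/57151 = -13854/57151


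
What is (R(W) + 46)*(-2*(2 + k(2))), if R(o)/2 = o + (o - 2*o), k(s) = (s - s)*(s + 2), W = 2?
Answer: -184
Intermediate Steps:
k(s) = 0 (k(s) = 0*(2 + s) = 0)
R(o) = 0 (R(o) = 2*(o + (o - 2*o)) = 2*(o - o) = 2*0 = 0)
(R(W) + 46)*(-2*(2 + k(2))) = (0 + 46)*(-2*(2 + 0)) = 46*(-2*2) = 46*(-4) = -184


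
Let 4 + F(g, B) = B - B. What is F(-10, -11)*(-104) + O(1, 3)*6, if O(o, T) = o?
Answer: 422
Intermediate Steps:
F(g, B) = -4 (F(g, B) = -4 + (B - B) = -4 + 0 = -4)
F(-10, -11)*(-104) + O(1, 3)*6 = -4*(-104) + 1*6 = 416 + 6 = 422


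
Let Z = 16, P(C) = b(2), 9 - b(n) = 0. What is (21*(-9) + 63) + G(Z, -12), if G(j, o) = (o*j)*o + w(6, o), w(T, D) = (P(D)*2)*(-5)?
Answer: 2088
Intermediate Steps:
b(n) = 9 (b(n) = 9 - 1*0 = 9 + 0 = 9)
P(C) = 9
w(T, D) = -90 (w(T, D) = (9*2)*(-5) = 18*(-5) = -90)
G(j, o) = -90 + j*o² (G(j, o) = (o*j)*o - 90 = (j*o)*o - 90 = j*o² - 90 = -90 + j*o²)
(21*(-9) + 63) + G(Z, -12) = (21*(-9) + 63) + (-90 + 16*(-12)²) = (-189 + 63) + (-90 + 16*144) = -126 + (-90 + 2304) = -126 + 2214 = 2088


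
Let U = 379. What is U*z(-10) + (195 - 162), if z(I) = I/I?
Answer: 412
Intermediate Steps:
z(I) = 1
U*z(-10) + (195 - 162) = 379*1 + (195 - 162) = 379 + 33 = 412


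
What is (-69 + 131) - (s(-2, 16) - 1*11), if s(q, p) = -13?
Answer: 86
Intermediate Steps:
(-69 + 131) - (s(-2, 16) - 1*11) = (-69 + 131) - (-13 - 1*11) = 62 - (-13 - 11) = 62 - 1*(-24) = 62 + 24 = 86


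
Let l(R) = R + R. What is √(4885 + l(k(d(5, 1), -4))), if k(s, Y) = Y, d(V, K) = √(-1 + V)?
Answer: √4877 ≈ 69.836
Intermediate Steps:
l(R) = 2*R
√(4885 + l(k(d(5, 1), -4))) = √(4885 + 2*(-4)) = √(4885 - 8) = √4877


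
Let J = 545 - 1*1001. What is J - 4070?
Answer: -4526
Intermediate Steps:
J = -456 (J = 545 - 1001 = -456)
J - 4070 = -456 - 4070 = -4526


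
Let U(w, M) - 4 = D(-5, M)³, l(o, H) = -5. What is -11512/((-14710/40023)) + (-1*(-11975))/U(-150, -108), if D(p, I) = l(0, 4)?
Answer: 27786982823/889955 ≈ 31223.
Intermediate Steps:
D(p, I) = -5
U(w, M) = -121 (U(w, M) = 4 + (-5)³ = 4 - 125 = -121)
-11512/((-14710/40023)) + (-1*(-11975))/U(-150, -108) = -11512/((-14710/40023)) - 1*(-11975)/(-121) = -11512/((-14710*1/40023)) + 11975*(-1/121) = -11512/(-14710/40023) - 11975/121 = -11512*(-40023/14710) - 11975/121 = 230372388/7355 - 11975/121 = 27786982823/889955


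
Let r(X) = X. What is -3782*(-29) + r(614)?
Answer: 110292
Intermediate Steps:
-3782*(-29) + r(614) = -3782*(-29) + 614 = 109678 + 614 = 110292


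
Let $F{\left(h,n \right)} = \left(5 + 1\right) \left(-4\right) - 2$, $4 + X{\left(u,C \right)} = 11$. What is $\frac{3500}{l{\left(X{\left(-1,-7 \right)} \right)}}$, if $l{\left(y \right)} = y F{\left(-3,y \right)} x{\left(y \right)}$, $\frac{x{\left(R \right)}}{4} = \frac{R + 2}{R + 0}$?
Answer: $- \frac{875}{234} \approx -3.7393$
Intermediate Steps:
$x{\left(R \right)} = \frac{4 \left(2 + R\right)}{R}$ ($x{\left(R \right)} = 4 \frac{R + 2}{R + 0} = 4 \frac{2 + R}{R} = \frac{4 \left(2 + R\right)}{R}$)
$X{\left(u,C \right)} = 7$ ($X{\left(u,C \right)} = -4 + 11 = 7$)
$F{\left(h,n \right)} = -26$ ($F{\left(h,n \right)} = 6 \left(-4\right) - 2 = -24 - 2 = -26$)
$l{\left(y \right)} = - 26 y \left(4 + \frac{8}{y}\right)$ ($l{\left(y \right)} = y \left(-26\right) \left(4 + \frac{8}{y}\right) = - 26 y \left(4 + \frac{8}{y}\right)$)
$\frac{3500}{l{\left(X{\left(-1,-7 \right)} \right)}} = \frac{3500}{-208 - 728} = \frac{3500}{-936} = 3500 \left(- \frac{1}{936}\right) = - \frac{875}{234}$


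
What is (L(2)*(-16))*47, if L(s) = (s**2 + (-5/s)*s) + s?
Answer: -752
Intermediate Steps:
L(s) = -5 + s + s**2 (L(s) = (s**2 - 5) + s = (-5 + s**2) + s = -5 + s + s**2)
(L(2)*(-16))*47 = ((-5 + 2 + 2**2)*(-16))*47 = ((-5 + 2 + 4)*(-16))*47 = (1*(-16))*47 = -16*47 = -752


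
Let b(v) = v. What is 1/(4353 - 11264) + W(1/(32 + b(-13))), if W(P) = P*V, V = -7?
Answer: -48396/131309 ≈ -0.36857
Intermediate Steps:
W(P) = -7*P (W(P) = P*(-7) = -7*P)
1/(4353 - 11264) + W(1/(32 + b(-13))) = 1/(4353 - 11264) - 7/(32 - 13) = 1/(-6911) - 7/19 = -1/6911 - 7*1/19 = -1/6911 - 7/19 = -48396/131309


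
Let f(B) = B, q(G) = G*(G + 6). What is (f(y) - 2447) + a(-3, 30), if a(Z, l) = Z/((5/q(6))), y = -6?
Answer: -12481/5 ≈ -2496.2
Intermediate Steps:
q(G) = G*(6 + G)
a(Z, l) = 72*Z/5 (a(Z, l) = Z/((5/((6*(6 + 6))))) = Z/((5/((6*12)))) = Z/((5/72)) = Z/((5*(1/72))) = Z/(5/72) = Z*(72/5) = 72*Z/5)
(f(y) - 2447) + a(-3, 30) = (-6 - 2447) + (72/5)*(-3) = -2453 - 216/5 = -12481/5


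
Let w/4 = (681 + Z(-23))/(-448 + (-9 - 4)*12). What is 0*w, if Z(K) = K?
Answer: 0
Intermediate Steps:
w = -658/151 (w = 4*((681 - 23)/(-448 + (-9 - 4)*12)) = 4*(658/(-448 - 13*12)) = 4*(658/(-448 - 156)) = 4*(658/(-604)) = 4*(658*(-1/604)) = 4*(-329/302) = -658/151 ≈ -4.3576)
0*w = 0*(-658/151) = 0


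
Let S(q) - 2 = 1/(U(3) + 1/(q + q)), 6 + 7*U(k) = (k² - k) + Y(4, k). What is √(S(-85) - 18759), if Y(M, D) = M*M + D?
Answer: I*√194838797483/3223 ≈ 136.95*I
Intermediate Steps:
Y(M, D) = D + M² (Y(M, D) = M² + D = D + M²)
U(k) = 10/7 + k²/7 (U(k) = -6/7 + ((k² - k) + (k + 4²))/7 = -6/7 + ((k² - k) + (k + 16))/7 = -6/7 + ((k² - k) + (16 + k))/7 = -6/7 + (16 + k²)/7 = -6/7 + (16/7 + k²/7) = 10/7 + k²/7)
S(q) = 2 + 1/(19/7 + 1/(2*q)) (S(q) = 2 + 1/((10/7 + (⅐)*3²) + 1/(q + q)) = 2 + 1/((10/7 + (⅐)*9) + 1/(2*q)) = 2 + 1/((10/7 + 9/7) + 1/(2*q)) = 2 + 1/(19/7 + 1/(2*q)))
√(S(-85) - 18759) = √(2*(7 + 45*(-85))/(7 + 38*(-85)) - 18759) = √(2*(7 - 3825)/(7 - 3230) - 18759) = √(2*(-3818)/(-3223) - 18759) = √(2*(-1/3223)*(-3818) - 18759) = √(7636/3223 - 18759) = √(-60452621/3223) = I*√194838797483/3223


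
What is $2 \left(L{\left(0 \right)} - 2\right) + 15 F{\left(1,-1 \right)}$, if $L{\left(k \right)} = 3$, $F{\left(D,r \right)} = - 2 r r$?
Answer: $-28$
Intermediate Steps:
$F{\left(D,r \right)} = - 2 r^{2}$
$2 \left(L{\left(0 \right)} - 2\right) + 15 F{\left(1,-1 \right)} = 2 \left(3 - 2\right) + 15 \left(- 2 \left(-1\right)^{2}\right) = 2 \cdot 1 + 15 \left(\left(-2\right) 1\right) = 2 + 15 \left(-2\right) = 2 - 30 = -28$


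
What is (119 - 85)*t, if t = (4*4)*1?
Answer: 544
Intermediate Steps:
t = 16 (t = 16*1 = 16)
(119 - 85)*t = (119 - 85)*16 = 34*16 = 544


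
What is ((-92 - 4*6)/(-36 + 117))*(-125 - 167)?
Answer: 33872/81 ≈ 418.17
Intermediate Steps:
((-92 - 4*6)/(-36 + 117))*(-125 - 167) = ((-92 - 24)/81)*(-292) = -116*1/81*(-292) = -116/81*(-292) = 33872/81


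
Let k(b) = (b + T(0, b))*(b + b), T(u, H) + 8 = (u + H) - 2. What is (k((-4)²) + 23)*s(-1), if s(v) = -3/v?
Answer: 2181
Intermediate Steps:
T(u, H) = -10 + H + u (T(u, H) = -8 + ((u + H) - 2) = -8 + ((H + u) - 2) = -8 + (-2 + H + u) = -10 + H + u)
k(b) = 2*b*(-10 + 2*b) (k(b) = (b + (-10 + b + 0))*(b + b) = (b + (-10 + b))*(2*b) = (-10 + 2*b)*(2*b) = 2*b*(-10 + 2*b))
(k((-4)²) + 23)*s(-1) = (4*(-4)²*(-5 + (-4)²) + 23)*(-3/(-1)) = (4*16*(-5 + 16) + 23)*(-3*(-1)) = (4*16*11 + 23)*3 = (704 + 23)*3 = 727*3 = 2181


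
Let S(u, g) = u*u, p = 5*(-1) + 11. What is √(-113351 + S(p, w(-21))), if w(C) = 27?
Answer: I*√113315 ≈ 336.62*I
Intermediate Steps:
p = 6 (p = -5 + 11 = 6)
S(u, g) = u²
√(-113351 + S(p, w(-21))) = √(-113351 + 6²) = √(-113351 + 36) = √(-113315) = I*√113315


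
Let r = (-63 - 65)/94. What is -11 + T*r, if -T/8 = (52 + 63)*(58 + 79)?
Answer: 8066043/47 ≈ 1.7162e+5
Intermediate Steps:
r = -64/47 (r = -128*1/94 = -64/47 ≈ -1.3617)
T = -126040 (T = -8*(52 + 63)*(58 + 79) = -920*137 = -8*15755 = -126040)
-11 + T*r = -11 - 126040*(-64/47) = -11 + 8066560/47 = 8066043/47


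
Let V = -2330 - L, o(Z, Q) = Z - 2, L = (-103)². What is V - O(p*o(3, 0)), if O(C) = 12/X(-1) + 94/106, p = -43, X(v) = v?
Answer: -685178/53 ≈ -12928.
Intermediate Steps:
L = 10609
o(Z, Q) = -2 + Z
O(C) = -589/53 (O(C) = 12/(-1) + 94/106 = 12*(-1) + 94*(1/106) = -12 + 47/53 = -589/53)
V = -12939 (V = -2330 - 1*10609 = -2330 - 10609 = -12939)
V - O(p*o(3, 0)) = -12939 - 1*(-589/53) = -12939 + 589/53 = -685178/53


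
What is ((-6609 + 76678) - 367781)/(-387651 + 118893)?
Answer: 148856/134379 ≈ 1.1077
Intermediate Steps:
((-6609 + 76678) - 367781)/(-387651 + 118893) = (70069 - 367781)/(-268758) = -297712*(-1/268758) = 148856/134379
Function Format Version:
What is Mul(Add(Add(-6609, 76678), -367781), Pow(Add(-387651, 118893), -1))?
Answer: Rational(148856, 134379) ≈ 1.1077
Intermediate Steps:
Mul(Add(Add(-6609, 76678), -367781), Pow(Add(-387651, 118893), -1)) = Mul(Add(70069, -367781), Pow(-268758, -1)) = Mul(-297712, Rational(-1, 268758)) = Rational(148856, 134379)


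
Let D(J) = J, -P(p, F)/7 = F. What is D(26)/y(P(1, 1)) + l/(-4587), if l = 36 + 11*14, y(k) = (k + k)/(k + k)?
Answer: 119072/4587 ≈ 25.959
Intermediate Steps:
P(p, F) = -7*F
y(k) = 1 (y(k) = (2*k)/((2*k)) = (2*k)*(1/(2*k)) = 1)
l = 190 (l = 36 + 154 = 190)
D(26)/y(P(1, 1)) + l/(-4587) = 26/1 + 190/(-4587) = 26*1 + 190*(-1/4587) = 26 - 190/4587 = 119072/4587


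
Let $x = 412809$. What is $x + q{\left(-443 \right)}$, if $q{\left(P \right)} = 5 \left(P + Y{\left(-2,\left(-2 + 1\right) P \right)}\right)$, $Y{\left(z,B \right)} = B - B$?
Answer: $410594$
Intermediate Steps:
$Y{\left(z,B \right)} = 0$
$q{\left(P \right)} = 5 P$ ($q{\left(P \right)} = 5 \left(P + 0\right) = 5 P$)
$x + q{\left(-443 \right)} = 412809 + 5 \left(-443\right) = 412809 - 2215 = 410594$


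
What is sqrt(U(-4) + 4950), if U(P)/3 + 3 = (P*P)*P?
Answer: sqrt(4749) ≈ 68.913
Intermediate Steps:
U(P) = -9 + 3*P**3 (U(P) = -9 + 3*((P*P)*P) = -9 + 3*(P**2*P) = -9 + 3*P**3)
sqrt(U(-4) + 4950) = sqrt((-9 + 3*(-4)**3) + 4950) = sqrt((-9 + 3*(-64)) + 4950) = sqrt((-9 - 192) + 4950) = sqrt(-201 + 4950) = sqrt(4749)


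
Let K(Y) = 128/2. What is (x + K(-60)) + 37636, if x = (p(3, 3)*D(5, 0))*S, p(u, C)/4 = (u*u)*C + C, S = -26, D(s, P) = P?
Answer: 37700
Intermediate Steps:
K(Y) = 64 (K(Y) = 128*(½) = 64)
p(u, C) = 4*C + 4*C*u² (p(u, C) = 4*((u*u)*C + C) = 4*(u²*C + C) = 4*(C*u² + C) = 4*(C + C*u²) = 4*C + 4*C*u²)
x = 0 (x = ((4*3*(1 + 3²))*0)*(-26) = ((4*3*(1 + 9))*0)*(-26) = ((4*3*10)*0)*(-26) = (120*0)*(-26) = 0*(-26) = 0)
(x + K(-60)) + 37636 = (0 + 64) + 37636 = 64 + 37636 = 37700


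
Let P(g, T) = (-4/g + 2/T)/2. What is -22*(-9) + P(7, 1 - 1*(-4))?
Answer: 6927/35 ≈ 197.91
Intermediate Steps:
P(g, T) = 1/T - 2/g (P(g, T) = (-4/g + 2/T)*(½) = 1/T - 2/g)
-22*(-9) + P(7, 1 - 1*(-4)) = -22*(-9) + (1/(1 - 1*(-4)) - 2/7) = 198 + (1/(1 + 4) - 2*⅐) = 198 + (1/5 - 2/7) = 198 + (⅕ - 2/7) = 198 - 3/35 = 6927/35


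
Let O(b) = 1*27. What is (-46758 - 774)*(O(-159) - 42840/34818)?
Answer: -1015426116/829 ≈ -1.2249e+6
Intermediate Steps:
O(b) = 27
(-46758 - 774)*(O(-159) - 42840/34818) = (-46758 - 774)*(27 - 42840/34818) = -47532*(27 - 42840*1/34818) = -47532*(27 - 1020/829) = -47532*21363/829 = -1015426116/829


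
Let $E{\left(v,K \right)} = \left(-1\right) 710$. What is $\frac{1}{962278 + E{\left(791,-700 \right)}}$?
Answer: $\frac{1}{961568} \approx 1.04 \cdot 10^{-6}$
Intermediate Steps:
$E{\left(v,K \right)} = -710$
$\frac{1}{962278 + E{\left(791,-700 \right)}} = \frac{1}{962278 - 710} = \frac{1}{961568}$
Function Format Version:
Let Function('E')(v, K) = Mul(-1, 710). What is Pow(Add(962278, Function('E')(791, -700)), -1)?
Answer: Rational(1, 961568) ≈ 1.0400e-6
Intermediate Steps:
Function('E')(v, K) = -710
Pow(Add(962278, Function('E')(791, -700)), -1) = Pow(Add(962278, -710), -1) = Pow(961568, -1) = Rational(1, 961568)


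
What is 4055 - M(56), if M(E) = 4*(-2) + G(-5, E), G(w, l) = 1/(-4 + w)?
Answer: 36568/9 ≈ 4063.1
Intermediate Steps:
M(E) = -73/9 (M(E) = 4*(-2) + 1/(-4 - 5) = -8 + 1/(-9) = -8 - 1/9 = -73/9)
4055 - M(56) = 4055 - 1*(-73/9) = 4055 + 73/9 = 36568/9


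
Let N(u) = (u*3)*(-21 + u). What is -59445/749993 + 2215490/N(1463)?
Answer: 642689136080/2373329598717 ≈ 0.27080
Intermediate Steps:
N(u) = 3*u*(-21 + u) (N(u) = (3*u)*(-21 + u) = 3*u*(-21 + u))
-59445/749993 + 2215490/N(1463) = -59445/749993 + 2215490/((3*1463*(-21 + 1463))) = -59445*1/749993 + 2215490/((3*1463*1442)) = -59445/749993 + 2215490/6328938 = -59445/749993 + 2215490*(1/6328938) = -59445/749993 + 1107745/3164469 = 642689136080/2373329598717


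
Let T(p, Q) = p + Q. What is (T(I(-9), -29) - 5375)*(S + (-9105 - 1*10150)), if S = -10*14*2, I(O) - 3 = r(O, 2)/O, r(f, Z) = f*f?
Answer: 105684350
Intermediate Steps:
r(f, Z) = f²
I(O) = 3 + O (I(O) = 3 + O²/O = 3 + O)
T(p, Q) = Q + p
S = -280 (S = -140*2 = -280)
(T(I(-9), -29) - 5375)*(S + (-9105 - 1*10150)) = ((-29 + (3 - 9)) - 5375)*(-280 + (-9105 - 1*10150)) = ((-29 - 6) - 5375)*(-280 + (-9105 - 10150)) = (-35 - 5375)*(-280 - 19255) = -5410*(-19535) = 105684350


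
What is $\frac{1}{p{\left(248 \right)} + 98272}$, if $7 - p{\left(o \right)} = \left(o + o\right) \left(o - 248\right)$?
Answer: $\frac{1}{98279} \approx 1.0175 \cdot 10^{-5}$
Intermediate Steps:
$p{\left(o \right)} = 7 - 2 o \left(-248 + o\right)$ ($p{\left(o \right)} = 7 - \left(o + o\right) \left(o - 248\right) = 7 - 2 o \left(-248 + o\right)$)
$\frac{1}{p{\left(248 \right)} + 98272} = \frac{1}{\left(7 - 2 \cdot 248^{2} + 496 \cdot 248\right) + 98272} = \frac{1}{\left(7 - 123008 + 123008\right) + 98272} = \frac{1}{7 + 98272} = \frac{1}{98279}$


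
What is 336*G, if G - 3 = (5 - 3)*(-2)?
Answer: -336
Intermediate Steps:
G = -1 (G = 3 + (5 - 3)*(-2) = 3 + 2*(-2) = 3 - 4 = -1)
336*G = 336*(-1) = -336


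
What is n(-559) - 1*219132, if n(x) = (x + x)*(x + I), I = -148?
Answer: 571294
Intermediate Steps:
n(x) = 2*x*(-148 + x) (n(x) = (x + x)*(x - 148) = (2*x)*(-148 + x) = 2*x*(-148 + x))
n(-559) - 1*219132 = 2*(-559)*(-148 - 559) - 1*219132 = 2*(-559)*(-707) - 219132 = 790426 - 219132 = 571294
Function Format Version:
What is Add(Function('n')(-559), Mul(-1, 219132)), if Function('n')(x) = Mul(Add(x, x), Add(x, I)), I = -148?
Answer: 571294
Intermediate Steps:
Function('n')(x) = Mul(2, x, Add(-148, x)) (Function('n')(x) = Mul(Add(x, x), Add(x, -148)) = Mul(Mul(2, x), Add(-148, x)) = Mul(2, x, Add(-148, x)))
Add(Function('n')(-559), Mul(-1, 219132)) = Add(Mul(2, -559, Add(-148, -559)), Mul(-1, 219132)) = Add(Mul(2, -559, -707), -219132) = Add(790426, -219132) = 571294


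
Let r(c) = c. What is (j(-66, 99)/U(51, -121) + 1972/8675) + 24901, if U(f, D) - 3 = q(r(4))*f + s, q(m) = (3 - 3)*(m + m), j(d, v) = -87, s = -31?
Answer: 6049262841/242900 ≈ 24904.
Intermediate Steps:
q(m) = 0 (q(m) = 0*(2*m) = 0)
U(f, D) = -28 (U(f, D) = 3 + (0*f - 31) = 3 + (0 - 31) = 3 - 31 = -28)
(j(-66, 99)/U(51, -121) + 1972/8675) + 24901 = (-87/(-28) + 1972/8675) + 24901 = (-87*(-1/28) + 1972*(1/8675)) + 24901 = (87/28 + 1972/8675) + 24901 = 809941/242900 + 24901 = 6049262841/242900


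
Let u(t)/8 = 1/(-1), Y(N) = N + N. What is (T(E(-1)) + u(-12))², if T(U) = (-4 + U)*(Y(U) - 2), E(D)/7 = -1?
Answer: 28224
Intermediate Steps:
Y(N) = 2*N
E(D) = -7 (E(D) = 7*(-1) = -7)
T(U) = (-4 + U)*(-2 + 2*U) (T(U) = (-4 + U)*(2*U - 2) = (-4 + U)*(-2 + 2*U))
u(t) = -8 (u(t) = 8/(-1) = 8*(-1) = -8)
(T(E(-1)) + u(-12))² = ((8 - 10*(-7) + 2*(-7)²) - 8)² = ((8 + 70 + 2*49) - 8)² = ((8 + 70 + 98) - 8)² = (176 - 8)² = 168² = 28224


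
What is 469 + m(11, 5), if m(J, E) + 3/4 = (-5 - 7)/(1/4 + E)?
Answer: 13047/28 ≈ 465.96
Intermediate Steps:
m(J, E) = -¾ - 12/(¼ + E) (m(J, E) = -¾ + (-5 - 7)/(1/4 + E) = -¾ - 12/(¼ + E))
469 + m(11, 5) = 469 + 3*(-65 - 4*5)/(4*(1 + 4*5)) = 469 + 3*(-65 - 20)/(4*(1 + 20)) = 469 + (¾)*(-85)/21 = 469 + (¾)*(1/21)*(-85) = 469 - 85/28 = 13047/28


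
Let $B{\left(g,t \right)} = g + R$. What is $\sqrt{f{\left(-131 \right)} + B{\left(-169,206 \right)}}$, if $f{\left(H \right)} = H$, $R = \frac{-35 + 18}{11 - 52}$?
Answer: $\frac{i \sqrt{503603}}{41} \approx 17.309 i$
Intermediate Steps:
$R = \frac{17}{41}$ ($R = - \frac{17}{-41} = \left(-17\right) \left(- \frac{1}{41}\right) = \frac{17}{41} \approx 0.41463$)
$B{\left(g,t \right)} = \frac{17}{41} + g$ ($B{\left(g,t \right)} = g + \frac{17}{41} = \frac{17}{41} + g$)
$\sqrt{f{\left(-131 \right)} + B{\left(-169,206 \right)}} = \sqrt{-131 + \left(\frac{17}{41} - 169\right)} = \sqrt{-131 - \frac{6912}{41}} = \sqrt{- \frac{12283}{41}} = \frac{i \sqrt{503603}}{41}$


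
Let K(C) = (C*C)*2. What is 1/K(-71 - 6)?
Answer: 1/11858 ≈ 8.4331e-5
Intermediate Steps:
K(C) = 2*C² (K(C) = C²*2 = 2*C²)
1/K(-71 - 6) = 1/(2*(-71 - 6)²) = 1/(2*(-77)²) = 1/(2*5929) = 1/11858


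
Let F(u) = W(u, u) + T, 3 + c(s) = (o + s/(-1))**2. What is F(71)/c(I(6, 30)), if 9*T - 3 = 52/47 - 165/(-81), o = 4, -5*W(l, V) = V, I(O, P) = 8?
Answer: -771911/742365 ≈ -1.0398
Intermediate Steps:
W(l, V) = -V/5
T = 7796/11421 (T = 1/3 + (52/47 - 165/(-81))/9 = 1/3 + (52*(1/47) - 165*(-1/81))/9 = 1/3 + (52/47 + 55/27)/9 = 1/3 + (1/9)*(3989/1269) = 1/3 + 3989/11421 = 7796/11421 ≈ 0.68260)
c(s) = -3 + (4 - s)**2 (c(s) = -3 + (4 + s/(-1))**2 = -3 + (4 + s*(-1))**2 = -3 + (4 - s)**2)
F(u) = 7796/11421 - u/5 (F(u) = -u/5 + 7796/11421 = 7796/11421 - u/5)
F(71)/c(I(6, 30)) = (7796/11421 - 1/5*71)/(-3 + (-4 + 8)**2) = (7796/11421 - 71/5)/(-3 + 4**2) = -771911/(57105*(-3 + 16)) = -771911/57105/13 = -771911/57105*1/13 = -771911/742365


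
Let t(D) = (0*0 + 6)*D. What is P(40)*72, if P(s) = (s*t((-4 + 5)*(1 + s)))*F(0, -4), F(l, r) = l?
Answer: 0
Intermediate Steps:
t(D) = 6*D (t(D) = (0 + 6)*D = 6*D)
P(s) = 0 (P(s) = (s*(6*((-4 + 5)*(1 + s))))*0 = (s*(6*(1*(1 + s))))*0 = (s*(6*(1 + s)))*0 = (s*(6 + 6*s))*0 = 0)
P(40)*72 = 0*72 = 0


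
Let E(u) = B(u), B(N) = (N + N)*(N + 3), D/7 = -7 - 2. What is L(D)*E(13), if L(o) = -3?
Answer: -1248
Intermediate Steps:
D = -63 (D = 7*(-7 - 2) = 7*(-9) = -63)
B(N) = 2*N*(3 + N) (B(N) = (2*N)*(3 + N) = 2*N*(3 + N))
E(u) = 2*u*(3 + u)
L(D)*E(13) = -6*13*(3 + 13) = -6*13*16 = -3*416 = -1248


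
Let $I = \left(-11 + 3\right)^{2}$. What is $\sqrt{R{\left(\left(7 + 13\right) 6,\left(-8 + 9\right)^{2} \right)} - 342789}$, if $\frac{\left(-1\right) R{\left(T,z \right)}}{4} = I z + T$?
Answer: $5 i \sqrt{13741} \approx 586.11 i$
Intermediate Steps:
$I = 64$ ($I = \left(-8\right)^{2} = 64$)
$R{\left(T,z \right)} = - 256 z - 4 T$ ($R{\left(T,z \right)} = - 4 \left(64 z + T\right) = - 4 \left(T + 64 z\right) = - 256 z - 4 T$)
$\sqrt{R{\left(\left(7 + 13\right) 6,\left(-8 + 9\right)^{2} \right)} - 342789} = \sqrt{\left(- 256 \left(-8 + 9\right)^{2} - 4 \left(7 + 13\right) 6\right) - 342789} = \sqrt{\left(- 256 \cdot 1^{2} - 4 \cdot 20 \cdot 6\right) - 342789} = \sqrt{\left(\left(-256\right) 1 - 480\right) - 342789} = \sqrt{\left(-256 - 480\right) - 342789} = \sqrt{-736 - 342789} = \sqrt{-343525} = 5 i \sqrt{13741}$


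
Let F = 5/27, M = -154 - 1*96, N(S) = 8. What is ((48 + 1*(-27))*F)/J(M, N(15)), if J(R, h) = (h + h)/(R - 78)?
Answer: -1435/18 ≈ -79.722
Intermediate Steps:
M = -250 (M = -154 - 96 = -250)
J(R, h) = 2*h/(-78 + R) (J(R, h) = (2*h)/(-78 + R) = 2*h/(-78 + R))
F = 5/27 (F = 5*(1/27) = 5/27 ≈ 0.18519)
((48 + 1*(-27))*F)/J(M, N(15)) = ((48 + 1*(-27))*(5/27))/((2*8/(-78 - 250))) = ((48 - 27)*(5/27))/((2*8/(-328))) = (21*(5/27))/((2*8*(-1/328))) = 35/(9*(-2/41)) = (35/9)*(-41/2) = -1435/18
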